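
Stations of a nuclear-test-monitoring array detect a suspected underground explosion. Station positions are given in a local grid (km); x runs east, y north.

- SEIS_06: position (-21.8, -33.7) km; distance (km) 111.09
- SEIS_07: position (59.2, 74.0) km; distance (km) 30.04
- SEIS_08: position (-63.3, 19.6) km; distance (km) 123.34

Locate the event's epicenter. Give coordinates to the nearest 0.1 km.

Circle about each station: (x + 21.8)² + (y + 33.7)² = 111.09²; (x − 59.2)² + (y − 74.0)² = 30.04²; (x + 63.3)² + (y − 19.6)² = 123.34².
Subtracting the SEIS_06 equation from the SEIS_07 and SEIS_08 equations removes the quadratic terms:
162.0 x + 215.4 y = 18808.30
-83.0 x + 106.6 y = -91.65
Solving the 2×2 system: x ≈ 57.6, y ≈ 44.0 km.

57.6 km east, 44.0 km north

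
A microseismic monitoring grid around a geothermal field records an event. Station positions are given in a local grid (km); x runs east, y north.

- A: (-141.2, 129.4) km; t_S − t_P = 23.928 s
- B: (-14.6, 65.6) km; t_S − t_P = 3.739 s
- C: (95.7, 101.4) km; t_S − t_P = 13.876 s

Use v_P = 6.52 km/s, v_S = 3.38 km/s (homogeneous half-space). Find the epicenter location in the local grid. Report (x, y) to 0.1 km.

9.7 km east, 55.7 km north

Distance from S−P lag: d = Δt · v_P v_S / (v_P − v_S) = Δt · (6.52·3.38)/(6.52−3.38) ≈ 7.0183·Δt.
So d_A = 167.93, d_B = 26.24, d_C = 97.39 km.
Circle about each station: (x + 141.2)² + (y − 129.4)² = 167.93²; (x + 14.6)² + (y − 65.6)² = 26.24²; (x − 95.7)² + (y − 101.4)² = 97.39².
Subtracting the A equation from the B and C equations removes the quadratic terms:
253.2 x − 127.6 y = -4653.33
473.8 x − 56.0 y = 1474.32
Solving the 2×2 system: x ≈ 9.7, y ≈ 55.7 km.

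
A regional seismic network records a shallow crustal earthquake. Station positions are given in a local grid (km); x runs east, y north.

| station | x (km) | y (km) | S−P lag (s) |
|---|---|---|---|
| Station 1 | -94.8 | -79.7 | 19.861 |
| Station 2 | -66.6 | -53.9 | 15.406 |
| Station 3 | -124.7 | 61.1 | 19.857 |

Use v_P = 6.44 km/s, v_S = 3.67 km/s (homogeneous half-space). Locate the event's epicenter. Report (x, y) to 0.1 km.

(40.3, 22.6)

Distance from S−P lag: d = Δt · v_P v_S / (v_P − v_S) = Δt · (6.44·3.67)/(6.44−3.67) ≈ 8.5324·Δt.
So d_Station 1 = 169.46, d_Station 2 = 131.45, d_Station 3 = 169.43 km.
Circle about each station: (x + 94.8)² + (y + 79.7)² = 169.46²; (x + 66.6)² + (y + 53.9)² = 131.45²; (x + 124.7)² + (y − 61.1)² = 169.43².
Subtracting the Station 1 equation from the Station 2 and Station 3 equations removes the quadratic terms:
56.4 x + 51.6 y = 3439.23
-59.8 x + 281.6 y = 3954.34
Solving the 2×2 system: x ≈ 40.3, y ≈ 22.6 km.
Check against Station 1 (with the unrounded x, y): √((x + 94.8)²+(y + 79.7)²) = 169.46 ≈ 169.46 km. ✓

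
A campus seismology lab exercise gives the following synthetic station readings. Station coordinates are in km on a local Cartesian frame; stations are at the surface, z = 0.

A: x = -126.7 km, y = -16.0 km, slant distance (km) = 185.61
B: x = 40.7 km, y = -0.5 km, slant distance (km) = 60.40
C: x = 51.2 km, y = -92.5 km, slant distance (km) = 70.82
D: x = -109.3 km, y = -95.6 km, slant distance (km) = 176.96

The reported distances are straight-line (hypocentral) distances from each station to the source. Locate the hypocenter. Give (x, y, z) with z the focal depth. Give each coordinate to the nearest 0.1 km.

x ≈ 51.8 km, y ≈ -38.4 km, depth ≈ 45.7 km

Each station gives a sphere (x−x_i)² + (y−y_i)² + z² = d_i² (stations at z=0).
Subtracting the A sphere from B and C: z² cancels, leaving linear equations in x and y:
334.8 x + 31.0 y = 16150.76
355.8 x − 153.0 y = 24304.40
Solving: x ≈ 51.796, y ≈ -38.402 km (keep extra digits for the depth step; rounded: 51.8, -38.4).
Then from the A sphere: z² = 185.61² − (x + 126.7)² − (y + 16.0)² with x = 51.796, y = -38.402, so z ≈ 45.699 ≈ 45.7 km.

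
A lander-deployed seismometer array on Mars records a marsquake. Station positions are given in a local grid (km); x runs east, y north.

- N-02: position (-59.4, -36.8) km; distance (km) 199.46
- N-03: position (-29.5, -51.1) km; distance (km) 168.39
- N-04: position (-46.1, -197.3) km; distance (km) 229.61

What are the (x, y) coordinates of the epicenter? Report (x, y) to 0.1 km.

138.6 km east, -60.9 km north

Circle about each station: (x + 59.4)² + (y + 36.8)² = 199.46²; (x + 29.5)² + (y + 51.1)² = 168.39²; (x + 46.1)² + (y + 197.3)² = 229.61².
Subtracting pairs of circle equations eliminates x²+y² and gives linear equations (the radical axes):
59.8 x − 28.6 y = 10027.96
26.6 x − 321.0 y = 23233.44
Solving the 2×2 system: x ≈ 138.6, y ≈ -60.9 km.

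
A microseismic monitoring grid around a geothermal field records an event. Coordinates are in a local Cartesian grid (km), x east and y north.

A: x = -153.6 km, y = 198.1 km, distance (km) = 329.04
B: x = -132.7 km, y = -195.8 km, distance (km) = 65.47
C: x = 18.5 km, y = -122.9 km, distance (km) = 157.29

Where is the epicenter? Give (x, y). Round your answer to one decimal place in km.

Circle about each station: (x + 153.6)² + (y − 198.1)² = 329.04²; (x + 132.7)² + (y + 195.8)² = 65.47²; (x − 18.5)² + (y + 122.9)² = 157.29².
Subtracting the A equation from the B and C equations removes the quadratic terms:
41.8 x − 787.8 y = 97091.36
344.2 x − 642.0 y = 36137.27
Solving the 2×2 system: x ≈ -138.6, y ≈ -130.6 km.

(-138.6, -130.6)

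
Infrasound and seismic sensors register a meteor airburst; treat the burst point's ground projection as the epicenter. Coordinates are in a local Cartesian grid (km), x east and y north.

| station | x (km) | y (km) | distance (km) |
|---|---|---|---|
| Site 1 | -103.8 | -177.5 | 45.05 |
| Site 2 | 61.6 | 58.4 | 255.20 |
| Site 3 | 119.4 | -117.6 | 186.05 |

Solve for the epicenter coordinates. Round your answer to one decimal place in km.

Circle about each station: (x + 103.8)² + (y + 177.5)² = 45.05²; (x − 61.6)² + (y − 58.4)² = 255.20²; (x − 119.4)² + (y + 117.6)² = 186.05².
Subtracting the Site 1 equation from the Site 2 and Site 3 equations removes the quadratic terms:
330.8 x + 471.8 y = -98173.11
446.4 x + 119.8 y = -46779.67
Solving the 2×2 system: x ≈ -60.3, y ≈ -165.8 km.
Check against Site 1 (with the unrounded x, y): √((x + 103.8)²+(y + 177.5)²) = 45.05 ≈ 45.05 km. ✓

-60.3 km east, -165.8 km north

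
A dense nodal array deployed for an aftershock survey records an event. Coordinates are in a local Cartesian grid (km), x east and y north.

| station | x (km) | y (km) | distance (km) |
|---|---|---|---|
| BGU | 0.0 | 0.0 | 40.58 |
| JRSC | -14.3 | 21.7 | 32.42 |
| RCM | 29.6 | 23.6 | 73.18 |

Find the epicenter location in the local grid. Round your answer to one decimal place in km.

-40.5 km east, 2.6 km north

Circle about each station: x² + y² = 40.58²; (x + 14.3)² + (y − 21.7)² = 32.42²; (x − 29.6)² + (y − 23.6)² = 73.18².
Subtracting pairs of circle equations eliminates x²+y² and gives linear equations (the radical axes):
-28.6 x + 43.4 y = 1271.06
59.2 x + 47.2 y = -2275.46
Solving the 2×2 system: x ≈ -40.5, y ≈ 2.6 km.
Check against BGU (with the unrounded x, y): √(x²+y²) = 40.59 ≈ 40.58 km. ✓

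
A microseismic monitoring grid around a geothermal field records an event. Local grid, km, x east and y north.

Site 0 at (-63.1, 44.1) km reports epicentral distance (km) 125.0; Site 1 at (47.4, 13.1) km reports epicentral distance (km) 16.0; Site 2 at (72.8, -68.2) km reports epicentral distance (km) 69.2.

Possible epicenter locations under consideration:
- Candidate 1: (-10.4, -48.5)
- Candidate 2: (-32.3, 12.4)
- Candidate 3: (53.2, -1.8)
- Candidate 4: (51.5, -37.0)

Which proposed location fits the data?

For each candidate, compare |candidate − station| to the reported distance:
Candidate 1: residuals Site 0 18.5, Site 1 68.5, Site 2 16.3 → max 68.5 km
Candidate 2: residuals Site 0 80.8, Site 1 63.7, Site 2 63.2 → max 80.8 km
Candidate 3: residuals Site 0 0.0, Site 1 0.0, Site 2 0.0 → max 0.0 km
Candidate 4: residuals Site 0 15.4, Site 1 34.3, Site 2 31.4 → max 34.3 km
Only Candidate 3 has all residuals ≈ 0.

Candidate 3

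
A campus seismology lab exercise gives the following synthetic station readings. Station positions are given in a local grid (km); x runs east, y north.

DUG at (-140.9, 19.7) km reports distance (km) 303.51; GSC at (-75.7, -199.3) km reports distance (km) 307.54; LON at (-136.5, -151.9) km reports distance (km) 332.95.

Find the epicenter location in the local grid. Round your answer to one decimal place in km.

(161.7, -3.8)

Circle about each station: (x + 140.9)² + (y − 19.7)² = 303.51²; (x + 75.7)² + (y + 199.3)² = 307.54²; (x + 136.5)² + (y + 151.9)² = 332.95².
Subtracting the DUG equation from the GSC and LON equations removes the quadratic terms:
130.4 x − 438.0 y = 22747.55
8.8 x − 343.2 y = 2727.58
Solving the 2×2 system: x ≈ 161.7, y ≈ -3.8 km.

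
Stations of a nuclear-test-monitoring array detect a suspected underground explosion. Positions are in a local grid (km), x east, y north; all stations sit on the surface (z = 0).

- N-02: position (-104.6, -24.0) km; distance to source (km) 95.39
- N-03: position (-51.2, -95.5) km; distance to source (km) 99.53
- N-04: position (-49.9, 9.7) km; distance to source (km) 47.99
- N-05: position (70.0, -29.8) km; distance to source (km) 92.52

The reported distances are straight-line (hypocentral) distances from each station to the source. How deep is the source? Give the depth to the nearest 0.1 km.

z ≈ 28.4 km

Each station gives a sphere (x−x_i)² + (y−y_i)² + z² = d_i² (stations at z=0).
Subtracting the N-02 sphere from N-03 and N-04: z² cancels, leaving linear equations in x and y:
106.8 x − 143.0 y = -582.44
109.4 x + 67.4 y = -2136.85
Solving: x ≈ -15.096, y ≈ -7.201 km (keep extra digits for the depth step; rounded: -15.1, -7.2).
Then from the N-02 sphere: z² = 95.39² − (x + 104.6)² − (y + 24.0)² with x = -15.096, y = -7.201, so z ≈ 28.392 ≈ 28.4 km.
Check against N-05 (with the unrounded solution): distance 92.51 ≈ 92.52 km. ✓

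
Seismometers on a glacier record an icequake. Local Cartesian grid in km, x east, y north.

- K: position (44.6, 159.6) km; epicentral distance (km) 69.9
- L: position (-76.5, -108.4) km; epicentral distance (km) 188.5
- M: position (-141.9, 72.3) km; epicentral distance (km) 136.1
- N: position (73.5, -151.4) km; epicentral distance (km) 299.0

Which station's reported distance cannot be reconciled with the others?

Solve using three stations at a time. Using K, M, N (subtract circle equations pairwise → linear system) gives (x, y) ≈ (-19.9, 132.6).
Distances from that point to each station vs reported:
  K: calculated 69.9 vs reported 69.9 → residual 0.0 km
  L: calculated 247.6 vs reported 188.5 → residual 59.1 km
  M: calculated 136.1 vs reported 136.1 → residual 0.0 km
  N: calculated 299.0 vs reported 299.0 → residual 0.0 km
K, M, N are mutually consistent (residuals ≈ 0); L is off by 59.1 km.

L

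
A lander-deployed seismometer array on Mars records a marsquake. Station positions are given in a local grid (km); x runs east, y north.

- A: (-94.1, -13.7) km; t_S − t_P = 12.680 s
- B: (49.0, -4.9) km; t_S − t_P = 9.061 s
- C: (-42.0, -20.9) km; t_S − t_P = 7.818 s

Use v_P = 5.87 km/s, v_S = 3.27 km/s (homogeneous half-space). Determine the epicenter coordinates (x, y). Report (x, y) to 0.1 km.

Distance from S−P lag: d = Δt · v_P v_S / (v_P − v_S) = Δt · (5.87·3.27)/(5.87−3.27) ≈ 7.3827·Δt.
So d_A = 93.61, d_B = 66.89, d_C = 57.72 km.
Circle about each station: (x + 94.1)² + (y + 13.7)² = 93.61²; (x − 49.0)² + (y + 4.9)² = 66.89²; (x + 42.0)² + (y + 20.9)² = 57.72².
Subtracting the A equation from the B and C equations removes the quadratic terms:
286.2 x + 17.6 y = -2328.93
104.2 x − 14.4 y = -1410.46
Solving the 2×2 system: x ≈ -9.8, y ≈ 27.0 km.

(-9.8, 27.0)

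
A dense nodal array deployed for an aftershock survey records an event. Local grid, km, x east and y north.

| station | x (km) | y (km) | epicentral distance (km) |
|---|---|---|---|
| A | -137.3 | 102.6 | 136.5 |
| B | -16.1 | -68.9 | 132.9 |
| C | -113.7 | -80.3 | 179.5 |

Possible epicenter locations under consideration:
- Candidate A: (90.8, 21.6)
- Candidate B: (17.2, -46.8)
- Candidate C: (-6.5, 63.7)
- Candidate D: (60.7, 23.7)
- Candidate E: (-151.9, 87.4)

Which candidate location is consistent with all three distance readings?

Candidate C

For each candidate, compare |candidate − station| to the reported distance:
Candidate A: residuals A 105.6, B 7.2, C 49.0 → max 105.6 km
Candidate B: residuals A 78.4, B 92.9, C 44.4 → max 92.9 km
Candidate C: residuals A 0.0, B 0.0, C 0.0 → max 0.0 km
Candidate D: residuals A 76.6, B 12.6, C 23.6 → max 76.6 km
Candidate E: residuals A 115.4, B 74.2, C 7.5 → max 115.4 km
Only Candidate C has all residuals ≈ 0.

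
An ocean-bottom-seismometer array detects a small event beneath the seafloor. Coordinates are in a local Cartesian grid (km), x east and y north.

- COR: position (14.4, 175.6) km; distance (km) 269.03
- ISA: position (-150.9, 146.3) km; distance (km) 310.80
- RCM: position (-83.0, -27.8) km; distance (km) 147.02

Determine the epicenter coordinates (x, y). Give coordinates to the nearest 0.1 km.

x ≈ 49.7 km, y ≈ -91.1 km

Circle about each station: (x − 14.4)² + (y − 175.6)² = 269.03²; (x + 150.9)² + (y − 146.3)² = 310.80²; (x + 83.0)² + (y + 27.8)² = 147.02².
Subtracting the COR equation from the ISA and RCM equations removes the quadratic terms:
-330.6 x − 58.6 y = -11087.72
-194.8 x − 406.8 y = 27381.38
Solving the 2×2 system: x ≈ 49.7, y ≈ -91.1 km.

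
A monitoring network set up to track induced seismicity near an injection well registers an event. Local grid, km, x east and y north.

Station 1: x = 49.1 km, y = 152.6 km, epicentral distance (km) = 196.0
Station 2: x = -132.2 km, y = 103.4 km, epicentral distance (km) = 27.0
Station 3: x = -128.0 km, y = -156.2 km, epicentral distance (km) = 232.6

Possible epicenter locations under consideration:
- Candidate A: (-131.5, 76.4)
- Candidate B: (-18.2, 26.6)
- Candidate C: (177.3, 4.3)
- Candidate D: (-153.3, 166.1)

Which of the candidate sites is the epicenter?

For each candidate, compare |candidate − station| to the reported distance:
Candidate A: residuals Station 1 0.0, Station 2 0.0, Station 3 0.0 → max 0.0 km
Candidate B: residuals Station 1 53.2, Station 2 110.5, Station 3 19.4 → max 110.5 km
Candidate C: residuals Station 1 0.0, Station 2 298.0, Station 3 112.3 → max 298.0 km
Candidate D: residuals Station 1 6.8, Station 2 39.2, Station 3 90.7 → max 90.7 km
Only Candidate A has all residuals ≈ 0.

Candidate A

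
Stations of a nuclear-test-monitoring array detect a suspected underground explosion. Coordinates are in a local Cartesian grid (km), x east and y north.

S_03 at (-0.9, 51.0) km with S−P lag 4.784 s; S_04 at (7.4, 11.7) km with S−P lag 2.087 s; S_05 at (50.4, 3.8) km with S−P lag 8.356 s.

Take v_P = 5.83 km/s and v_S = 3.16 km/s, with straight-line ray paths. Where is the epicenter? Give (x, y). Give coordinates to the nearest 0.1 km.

-5.4 km east, 18.3 km north

Distance from S−P lag: d = Δt · v_P v_S / (v_P − v_S) = Δt · (5.83·3.16)/(5.83−3.16) ≈ 6.8999·Δt.
So d_S_03 = 33.01, d_S_04 = 14.40, d_S_05 = 57.66 km.
Circle about each station: (x + 0.9)² + (y − 51.0)² = 33.01²; (x − 7.4)² + (y − 11.7)² = 14.40²; (x − 50.4)² + (y − 3.8)² = 57.66².
Subtracting pairs of circle equations eliminates x²+y² and gives linear equations (the radical axes):
16.6 x − 78.6 y = -1527.86
102.6 x − 94.4 y = -2282.23
Solving the 2×2 system: x ≈ -5.4, y ≈ 18.3 km.
Check against S_03 (with the unrounded x, y): √((x + 0.9)²+(y − 51.0)²) = 33.01 ≈ 33.01 km. ✓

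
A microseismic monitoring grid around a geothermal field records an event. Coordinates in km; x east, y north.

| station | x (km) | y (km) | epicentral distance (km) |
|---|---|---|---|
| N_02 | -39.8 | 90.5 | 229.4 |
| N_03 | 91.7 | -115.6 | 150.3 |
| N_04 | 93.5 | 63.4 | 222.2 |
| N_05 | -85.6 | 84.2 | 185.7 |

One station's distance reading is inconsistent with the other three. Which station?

N_02

Solve using three stations at a time. Using N_03, N_04, N_05 (subtract circle equations pairwise → linear system) gives (x, y) ≈ (-57.7, -99.4).
Distances from that point to each station vs reported:
  N_02: calculated 190.7 vs reported 229.4 → residual 38.7 km
  N_03: calculated 150.3 vs reported 150.3 → residual 0.0 km
  N_04: calculated 222.2 vs reported 222.2 → residual 0.0 km
  N_05: calculated 185.7 vs reported 185.7 → residual 0.0 km
N_03, N_04, N_05 are mutually consistent (residuals ≈ 0); N_02 is off by 38.7 km.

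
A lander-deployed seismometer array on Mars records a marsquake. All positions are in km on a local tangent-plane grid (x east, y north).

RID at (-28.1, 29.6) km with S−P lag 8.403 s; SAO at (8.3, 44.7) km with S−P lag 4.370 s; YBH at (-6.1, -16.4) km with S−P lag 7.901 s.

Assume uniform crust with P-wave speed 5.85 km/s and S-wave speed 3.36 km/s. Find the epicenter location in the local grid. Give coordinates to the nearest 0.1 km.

Distance from S−P lag: d = Δt · v_P v_S / (v_P − v_S) = Δt · (5.85·3.36)/(5.85−3.36) ≈ 7.8940·Δt.
So d_RID = 66.33, d_SAO = 34.50, d_YBH = 62.37 km.
Circle about each station: (x + 28.1)² + (y − 29.6)² = 66.33²; (x − 8.3)² + (y − 44.7)² = 34.50²; (x + 6.1)² + (y + 16.4)² = 62.37².
Subtracting pairs of circle equations eliminates x²+y² and gives linear equations (the radical axes):
72.8 x + 30.2 y = 3610.63
44.0 x − 92.0 y = -849.95
Solving the 2×2 system: x ≈ 38.2, y ≈ 27.5 km.

(38.2, 27.5)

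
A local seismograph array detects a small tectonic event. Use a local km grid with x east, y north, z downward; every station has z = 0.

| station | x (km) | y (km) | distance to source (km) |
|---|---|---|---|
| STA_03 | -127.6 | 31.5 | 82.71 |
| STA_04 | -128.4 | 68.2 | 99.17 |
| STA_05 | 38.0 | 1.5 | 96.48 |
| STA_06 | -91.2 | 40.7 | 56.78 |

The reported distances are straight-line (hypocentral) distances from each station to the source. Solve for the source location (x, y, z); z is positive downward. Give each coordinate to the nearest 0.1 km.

x ≈ -53.3 km, y ≈ 10.7 km, depth ≈ 29.8 km

Each station gives a sphere (x−x_i)² + (y−y_i)² + z² = d_i² (stations at z=0).
Subtracting the STA_03 sphere from STA_04 and STA_05: z² cancels, leaving linear equations in x and y:
-1.6 x + 73.4 y = 870.05
331.2 x − 60.0 y = -18295.21
Solving: x ≈ -53.302, y ≈ 10.692 km (keep extra digits for the depth step; rounded: -53.3, 10.7).
Then from the STA_03 sphere: z² = 82.71² − (x + 127.6)² − (y − 31.5)² with x = -53.302, y = 10.692, so z ≈ 29.796 ≈ 29.8 km.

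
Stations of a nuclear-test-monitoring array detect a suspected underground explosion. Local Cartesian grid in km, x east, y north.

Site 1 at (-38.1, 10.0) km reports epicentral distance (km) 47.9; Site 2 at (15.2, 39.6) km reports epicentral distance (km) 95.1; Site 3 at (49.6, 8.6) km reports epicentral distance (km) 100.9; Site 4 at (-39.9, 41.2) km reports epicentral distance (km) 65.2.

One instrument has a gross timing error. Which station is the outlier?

Site 4

Solve using three stations at a time. Using Site 1, Site 2, Site 3 (subtract circle equations pairwise → linear system) gives (x, y) ≈ (-40.0, -37.9).
Distances from that point to each station vs reported:
  Site 1: calculated 47.9 vs reported 47.9 → residual 0.0 km
  Site 2: calculated 95.1 vs reported 95.1 → residual 0.0 km
  Site 3: calculated 100.9 vs reported 100.9 → residual 0.0 km
  Site 4: calculated 79.1 vs reported 65.2 → residual 13.9 km
Site 1, Site 2, Site 3 are mutually consistent (residuals ≈ 0); Site 4 is off by 13.9 km.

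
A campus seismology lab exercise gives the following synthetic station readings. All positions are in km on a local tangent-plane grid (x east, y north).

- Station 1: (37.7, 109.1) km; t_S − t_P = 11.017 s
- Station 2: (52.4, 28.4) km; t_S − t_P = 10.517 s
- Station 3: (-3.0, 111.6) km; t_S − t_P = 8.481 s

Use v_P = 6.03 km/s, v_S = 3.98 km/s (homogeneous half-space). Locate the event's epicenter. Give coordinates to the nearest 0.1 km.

Distance from S−P lag: d = Δt · v_P v_S / (v_P − v_S) = Δt · (6.03·3.98)/(6.03−3.98) ≈ 11.7070·Δt.
So d_Station 1 = 128.98, d_Station 2 = 123.12, d_Station 3 = 99.29 km.
Circle about each station: (x − 37.7)² + (y − 109.1)² = 128.98²; (x − 52.4)² + (y − 28.4)² = 123.12²; (x + 3.0)² + (y − 111.6)² = 99.29².
Subtracting pairs of circle equations eliminates x²+y² and gives linear equations (the radical axes):
29.4 x − 161.4 y = -8294.47
-81.4 x + 5.0 y = 5916.80
Solving the 2×2 system: x ≈ -70.3, y ≈ 38.6 km.

x ≈ -70.3 km, y ≈ 38.6 km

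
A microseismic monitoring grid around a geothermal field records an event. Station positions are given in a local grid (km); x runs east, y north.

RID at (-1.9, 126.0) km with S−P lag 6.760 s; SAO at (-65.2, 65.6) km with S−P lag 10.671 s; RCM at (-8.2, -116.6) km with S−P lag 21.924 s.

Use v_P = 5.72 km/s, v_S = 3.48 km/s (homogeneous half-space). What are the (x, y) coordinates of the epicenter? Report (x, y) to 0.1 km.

29.2 km east, 74.6 km north

Distance from S−P lag: d = Δt · v_P v_S / (v_P − v_S) = Δt · (5.72·3.48)/(5.72−3.48) ≈ 8.8864·Δt.
So d_RID = 60.07, d_SAO = 94.83, d_RCM = 194.83 km.
Circle about each station: (x + 1.9)² + (y − 126.0)² = 60.07²; (x + 65.2)² + (y − 65.6)² = 94.83²; (x + 8.2)² + (y + 116.6)² = 194.83².
Subtracting pairs of circle equations eliminates x²+y² and gives linear equations (the radical axes):
-126.6 x − 120.8 y = -12709.53
-12.6 x − 485.2 y = -36567.13
Solving the 2×2 system: x ≈ 29.2, y ≈ 74.6 km.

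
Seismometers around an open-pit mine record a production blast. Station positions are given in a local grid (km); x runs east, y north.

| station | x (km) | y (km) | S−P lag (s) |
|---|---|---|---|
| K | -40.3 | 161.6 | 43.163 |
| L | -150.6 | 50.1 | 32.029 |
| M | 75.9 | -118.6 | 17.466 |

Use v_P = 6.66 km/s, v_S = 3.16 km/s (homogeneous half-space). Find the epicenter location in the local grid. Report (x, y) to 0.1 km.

x ≈ -27.0 km, y ≈ -97.6 km

Distance from S−P lag: d = Δt · v_P v_S / (v_P − v_S) = Δt · (6.66·3.16)/(6.66−3.16) ≈ 6.0130·Δt.
So d_K = 259.54, d_L = 192.59, d_M = 105.02 km.
Circle about each station: (x + 40.3)² + (y − 161.6)² = 259.54²; (x + 150.6)² + (y − 50.1)² = 192.59²; (x − 75.9)² + (y + 118.6)² = 105.02².
Subtracting the K equation from the L and M equations removes the quadratic terms:
-220.6 x − 223.0 y = 27721.82
232.4 x − 560.4 y = 48419.93
Solving the 2×2 system: x ≈ -27.0, y ≈ -97.6 km.
Check against K (with the unrounded x, y): √((x + 40.3)²+(y − 161.6)²) = 259.54 ≈ 259.54 km. ✓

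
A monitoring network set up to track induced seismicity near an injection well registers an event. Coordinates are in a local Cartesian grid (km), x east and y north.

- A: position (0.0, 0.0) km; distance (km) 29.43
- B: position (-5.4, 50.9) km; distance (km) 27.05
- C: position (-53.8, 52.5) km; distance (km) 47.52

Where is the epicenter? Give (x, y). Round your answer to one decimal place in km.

-14.7 km east, 25.5 km north

Circle about each station: x² + y² = 29.43²; (x + 5.4)² + (y − 50.9)² = 27.05²; (x + 53.8)² + (y − 52.5)² = 47.52².
Subtracting pairs of circle equations eliminates x²+y² and gives linear equations (the radical axes):
-10.8 x + 101.8 y = 2754.39
-107.6 x + 105.0 y = 4258.66
Solving the 2×2 system: x ≈ -14.7, y ≈ 25.5 km.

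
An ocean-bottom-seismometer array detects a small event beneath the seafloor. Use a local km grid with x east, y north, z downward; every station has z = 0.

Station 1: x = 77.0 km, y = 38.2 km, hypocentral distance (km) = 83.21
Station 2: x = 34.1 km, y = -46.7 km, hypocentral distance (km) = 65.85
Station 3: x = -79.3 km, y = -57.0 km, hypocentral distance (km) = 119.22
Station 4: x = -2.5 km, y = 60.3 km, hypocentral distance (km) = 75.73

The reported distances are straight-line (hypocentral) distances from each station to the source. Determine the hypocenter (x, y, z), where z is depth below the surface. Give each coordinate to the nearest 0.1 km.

Each station gives a sphere (x−x_i)² + (y−y_i)² + z² = d_i² (stations at z=0).
Subtracting the Station 1 sphere from Station 2 and Station 3: z² cancels, leaving linear equations in x and y:
-85.8 x − 169.8 y = -1456.86
-312.6 x − 190.4 y = -5140.25
Solving: x ≈ 16.205, y ≈ 0.391 km (keep extra digits for the depth step; rounded: 16.2, 0.4).
Then from the Station 1 sphere: z² = 83.21² − (x − 77.0)² − (y − 38.2)² with x = 16.205, y = 0.391, so z ≈ 42.407 ≈ 42.4 km.

x ≈ 16.2 km, y ≈ 0.4 km, depth ≈ 42.4 km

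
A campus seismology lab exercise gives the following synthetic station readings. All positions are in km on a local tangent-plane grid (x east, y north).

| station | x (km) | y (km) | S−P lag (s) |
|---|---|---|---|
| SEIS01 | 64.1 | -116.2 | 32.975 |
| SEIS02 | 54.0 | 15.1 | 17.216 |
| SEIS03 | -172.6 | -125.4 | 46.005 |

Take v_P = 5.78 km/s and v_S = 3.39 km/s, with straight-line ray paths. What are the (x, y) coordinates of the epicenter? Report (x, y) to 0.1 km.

x ≈ 81.2 km, y ≈ 153.6 km

Distance from S−P lag: d = Δt · v_P v_S / (v_P − v_S) = Δt · (5.78·3.39)/(5.78−3.39) ≈ 8.1984·Δt.
So d_SEIS01 = 270.34, d_SEIS02 = 141.14, d_SEIS03 = 377.17 km.
Circle about each station: (x − 64.1)² + (y + 116.2)² = 270.34²; (x − 54.0)² + (y − 15.1)² = 141.14²; (x + 172.6)² + (y + 125.4)² = 377.17².
Subtracting pairs of circle equations eliminates x²+y² and gives linear equations (the radical axes):
-20.2 x + 262.6 y = 38695.98
-473.4 x − 18.4 y = -41268.82
Solving the 2×2 system: x ≈ 81.2, y ≈ 153.6 km.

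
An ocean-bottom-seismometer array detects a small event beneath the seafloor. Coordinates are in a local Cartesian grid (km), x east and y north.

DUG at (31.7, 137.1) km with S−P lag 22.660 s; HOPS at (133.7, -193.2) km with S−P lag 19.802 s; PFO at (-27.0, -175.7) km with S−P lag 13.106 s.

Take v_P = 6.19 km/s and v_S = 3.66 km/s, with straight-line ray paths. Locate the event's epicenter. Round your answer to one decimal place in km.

x ≈ 11.4 km, y ≈ -64.8 km

Distance from S−P lag: d = Δt · v_P v_S / (v_P − v_S) = Δt · (6.19·3.66)/(6.19−3.66) ≈ 8.9547·Δt.
So d_DUG = 202.91, d_HOPS = 177.32, d_PFO = 117.36 km.
Circle about each station: (x − 31.7)² + (y − 137.1)² = 202.91²; (x − 133.7)² + (y + 193.2)² = 177.32²; (x + 27.0)² + (y + 175.7)² = 117.36².
Subtracting the DUG equation from the HOPS and PFO equations removes the quadratic terms:
204.0 x − 660.6 y = 45130.72
-117.4 x − 625.6 y = 39197.29
Solving the 2×2 system: x ≈ 11.4, y ≈ -64.8 km.
Check against DUG (with the unrounded x, y): √((x − 31.7)²+(y − 137.1)²) = 202.91 ≈ 202.91 km. ✓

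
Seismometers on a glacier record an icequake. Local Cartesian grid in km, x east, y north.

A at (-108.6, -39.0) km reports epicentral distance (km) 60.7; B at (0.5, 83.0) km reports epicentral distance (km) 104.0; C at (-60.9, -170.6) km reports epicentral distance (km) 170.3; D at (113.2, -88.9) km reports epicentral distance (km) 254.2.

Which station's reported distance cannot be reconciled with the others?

D

Solve using three stations at a time. Using A, B, C (subtract circle equations pairwise → linear system) gives (x, y) ≈ (-61.8, -0.3).
Distances from that point to each station vs reported:
  A: calculated 60.7 vs reported 60.7 → residual 0.0 km
  B: calculated 104.0 vs reported 104.0 → residual 0.0 km
  C: calculated 170.3 vs reported 170.3 → residual 0.0 km
  D: calculated 196.2 vs reported 254.2 → residual 58.0 km
A, B, C are mutually consistent (residuals ≈ 0); D is off by 58.0 km.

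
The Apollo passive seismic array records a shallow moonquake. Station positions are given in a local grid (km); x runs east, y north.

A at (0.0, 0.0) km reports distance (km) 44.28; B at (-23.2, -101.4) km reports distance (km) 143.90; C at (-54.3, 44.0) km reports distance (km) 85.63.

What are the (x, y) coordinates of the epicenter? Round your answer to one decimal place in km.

Circle about each station: x² + y² = 44.28²; (x + 23.2)² + (y + 101.4)² = 143.90²; (x + 54.3)² + (y − 44.0)² = 85.63².
Subtracting pairs of circle equations eliminates x²+y² and gives linear equations (the radical axes):
-46.4 x − 202.8 y = -7926.29
-108.6 x + 88.0 y = -487.29
Solving the 2×2 system: x ≈ 30.5, y ≈ 32.1 km.
Check against A (with the unrounded x, y): √(x²+y²) = 44.28 ≈ 44.28 km. ✓

x ≈ 30.5 km, y ≈ 32.1 km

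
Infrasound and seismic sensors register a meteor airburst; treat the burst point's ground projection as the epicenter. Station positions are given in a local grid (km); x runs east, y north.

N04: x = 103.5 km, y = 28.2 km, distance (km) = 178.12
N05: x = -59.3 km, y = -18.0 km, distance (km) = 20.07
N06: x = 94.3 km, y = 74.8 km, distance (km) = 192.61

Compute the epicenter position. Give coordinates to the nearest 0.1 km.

Circle about each station: (x − 103.5)² + (y − 28.2)² = 178.12²; (x + 59.3)² + (y + 18.0)² = 20.07²; (x − 94.3)² + (y − 74.8)² = 192.61².
Subtracting pairs of circle equations eliminates x²+y² and gives linear equations (the radical axes):
-325.6 x − 92.4 y = 23656.93
-18.4 x + 93.2 y = -2391.84
Solving the 2×2 system: x ≈ -61.9, y ≈ -37.9 km.

-61.9 km east, -37.9 km north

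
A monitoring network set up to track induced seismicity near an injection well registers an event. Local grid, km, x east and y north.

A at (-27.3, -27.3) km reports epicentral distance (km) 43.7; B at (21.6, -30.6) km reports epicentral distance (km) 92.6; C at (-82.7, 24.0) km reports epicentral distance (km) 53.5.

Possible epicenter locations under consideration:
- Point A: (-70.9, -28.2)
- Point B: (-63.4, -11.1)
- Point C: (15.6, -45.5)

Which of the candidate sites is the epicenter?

Point A

For each candidate, compare |candidate − station| to the reported distance:
Point A: residuals A 0.1, B 0.1, C 0.0 → max 0.1 km
Point B: residuals A 4.1, B 5.4, C 13.4 → max 13.4 km
Point C: residuals A 2.9, B 76.5, C 66.9 → max 76.5 km
Only Point A has all residuals ≈ 0.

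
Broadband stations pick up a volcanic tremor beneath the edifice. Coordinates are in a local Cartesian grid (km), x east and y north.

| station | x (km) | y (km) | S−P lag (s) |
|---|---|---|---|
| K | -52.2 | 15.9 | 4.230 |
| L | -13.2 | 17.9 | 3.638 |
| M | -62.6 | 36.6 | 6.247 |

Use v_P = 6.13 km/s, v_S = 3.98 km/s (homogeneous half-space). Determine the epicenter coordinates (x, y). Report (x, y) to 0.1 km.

x ≈ -23.0 km, y ≈ -22.2 km

Distance from S−P lag: d = Δt · v_P v_S / (v_P − v_S) = Δt · (6.13·3.98)/(6.13−3.98) ≈ 11.3476·Δt.
So d_K = 48.00, d_L = 41.28, d_M = 70.89 km.
Circle about each station: (x + 52.2)² + (y − 15.9)² = 48.00²; (x + 13.2)² + (y − 17.9)² = 41.28²; (x + 62.6)² + (y − 36.6)² = 70.89².
Subtracting pairs of circle equations eliminates x²+y² and gives linear equations (the radical axes):
78.0 x + 4.0 y = -1883.04
-20.8 x + 41.4 y = -440.72
Solving the 2×2 system: x ≈ -23.0, y ≈ -22.2 km.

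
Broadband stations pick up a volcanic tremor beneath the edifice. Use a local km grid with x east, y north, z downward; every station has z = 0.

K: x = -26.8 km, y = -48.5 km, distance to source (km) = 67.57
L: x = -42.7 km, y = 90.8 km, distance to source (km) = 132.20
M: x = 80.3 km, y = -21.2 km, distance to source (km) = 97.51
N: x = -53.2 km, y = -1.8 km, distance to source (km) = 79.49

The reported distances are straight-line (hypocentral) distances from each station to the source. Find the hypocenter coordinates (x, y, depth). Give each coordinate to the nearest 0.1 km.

Each station gives a sphere (x−x_i)² + (y−y_i)² + z² = d_i² (stations at z=0).
Subtracting the K sphere from L and M: z² cancels, leaving linear equations in x and y:
-31.8 x + 278.6 y = -5913.70
214.2 x + 54.6 y = -1115.46
Solving: x ≈ 0.197, y ≈ -21.204 km (keep extra digits for the depth step; rounded: 0.2, -21.2).
Then from the K sphere: z² = 67.57² − (x + 26.8)² − (y + 48.5)² with x = 0.197, y = -21.204, so z ≈ 55.604 ≈ 55.6 km.

x ≈ 0.2 km, y ≈ -21.2 km, depth ≈ 55.6 km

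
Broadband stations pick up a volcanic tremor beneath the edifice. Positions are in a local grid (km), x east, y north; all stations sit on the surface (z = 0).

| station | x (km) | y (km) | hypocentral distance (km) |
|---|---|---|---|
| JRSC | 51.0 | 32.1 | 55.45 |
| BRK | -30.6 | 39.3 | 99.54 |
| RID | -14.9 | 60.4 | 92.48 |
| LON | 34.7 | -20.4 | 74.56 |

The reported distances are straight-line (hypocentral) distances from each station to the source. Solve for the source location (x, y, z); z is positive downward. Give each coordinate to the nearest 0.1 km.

x ≈ 51.3 km, y ≈ 26.9 km, depth ≈ 55.2 km

Each station gives a sphere (x−x_i)² + (y−y_i)² + z² = d_i² (stations at z=0).
Subtracting the JRSC sphere from BRK and RID: z² cancels, leaving linear equations in x and y:
-163.2 x + 14.4 y = -7984.07
-131.8 x + 56.6 y = -5239.09
Solving: x ≈ 51.294, y ≈ 26.880 km (keep extra digits for the depth step; rounded: 51.3, 26.9).
Then from the JRSC sphere: z² = 55.45² − (x − 51.0)² − (y − 32.1)² with x = 51.294, y = 26.880, so z ≈ 55.203 ≈ 55.2 km.
Check against LON (with the unrounded solution): distance 74.55 ≈ 74.56 km. ✓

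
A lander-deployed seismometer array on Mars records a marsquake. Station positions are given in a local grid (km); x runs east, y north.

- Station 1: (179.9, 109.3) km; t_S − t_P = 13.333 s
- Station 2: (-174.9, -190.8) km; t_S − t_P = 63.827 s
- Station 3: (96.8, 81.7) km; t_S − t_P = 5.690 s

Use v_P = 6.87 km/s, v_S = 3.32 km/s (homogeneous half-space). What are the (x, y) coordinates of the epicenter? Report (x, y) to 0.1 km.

Distance from S−P lag: d = Δt · v_P v_S / (v_P − v_S) = Δt · (6.87·3.32)/(6.87−3.32) ≈ 6.4249·Δt.
So d_Station 1 = 85.66, d_Station 2 = 410.08, d_Station 3 = 36.56 km.
Circle about each station: (x − 179.9)² + (y − 109.3)² = 85.66²; (x + 174.9)² + (y + 190.8)² = 410.08²; (x − 96.8)² + (y − 81.7)² = 36.56².
Subtracting the Station 1 equation from the Station 2 and Station 3 equations removes the quadratic terms:
-709.6 x − 600.2 y = -138143.82
-166.2 x − 55.2 y = -22264.37
Solving the 2×2 system: x ≈ 94.7, y ≈ 118.2 km.
Check against Station 1 (with the unrounded x, y): √((x − 179.9)²+(y − 109.3)²) = 85.66 ≈ 85.66 km. ✓

(94.7, 118.2)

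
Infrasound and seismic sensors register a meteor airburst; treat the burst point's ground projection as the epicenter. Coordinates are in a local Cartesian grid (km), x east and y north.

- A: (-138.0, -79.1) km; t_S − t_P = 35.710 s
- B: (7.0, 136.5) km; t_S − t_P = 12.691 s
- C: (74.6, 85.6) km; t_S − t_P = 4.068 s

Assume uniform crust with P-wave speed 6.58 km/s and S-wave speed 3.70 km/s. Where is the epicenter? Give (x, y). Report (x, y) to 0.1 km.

106.9 km east, 97.4 km north

Distance from S−P lag: d = Δt · v_P v_S / (v_P − v_S) = Δt · (6.58·3.70)/(6.58−3.70) ≈ 8.4535·Δt.
So d_A = 301.87, d_B = 107.28, d_C = 34.39 km.
Circle about each station: (x + 138.0)² + (y + 79.1)² = 301.87²; (x − 7.0)² + (y − 136.5)² = 107.28²; (x − 74.6)² + (y − 85.6)² = 34.39².
Subtracting pairs of circle equations eliminates x²+y² and gives linear equations (the radical axes):
290.0 x + 431.2 y = 72996.94
425.2 x + 329.4 y = 77534.53
Solving the 2×2 system: x ≈ 106.9, y ≈ 97.4 km.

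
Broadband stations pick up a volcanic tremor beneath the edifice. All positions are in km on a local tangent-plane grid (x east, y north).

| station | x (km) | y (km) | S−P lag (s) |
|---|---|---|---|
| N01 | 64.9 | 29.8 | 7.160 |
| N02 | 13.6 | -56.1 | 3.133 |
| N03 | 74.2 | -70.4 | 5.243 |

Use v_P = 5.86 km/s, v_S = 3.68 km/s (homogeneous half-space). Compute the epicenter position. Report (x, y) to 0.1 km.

Distance from S−P lag: d = Δt · v_P v_S / (v_P − v_S) = Δt · (5.86·3.68)/(5.86−3.68) ≈ 9.8921·Δt.
So d_N01 = 70.83, d_N02 = 30.99, d_N03 = 51.86 km.
Circle about each station: (x − 64.9)² + (y − 29.8)² = 70.83²; (x − 13.6)² + (y + 56.1)² = 30.99²; (x − 74.2)² + (y + 70.4)² = 51.86².
Subtracting the N01 equation from the N02 and N03 equations removes the quadratic terms:
-102.6 x − 171.8 y = 2288.63
18.6 x − 200.4 y = 7689.18
Solving the 2×2 system: x ≈ 36.3, y ≈ -35.0 km.
Check against N01 (with the unrounded x, y): √((x − 64.9)²+(y − 29.8)²) = 70.83 ≈ 70.83 km. ✓

(36.3, -35.0)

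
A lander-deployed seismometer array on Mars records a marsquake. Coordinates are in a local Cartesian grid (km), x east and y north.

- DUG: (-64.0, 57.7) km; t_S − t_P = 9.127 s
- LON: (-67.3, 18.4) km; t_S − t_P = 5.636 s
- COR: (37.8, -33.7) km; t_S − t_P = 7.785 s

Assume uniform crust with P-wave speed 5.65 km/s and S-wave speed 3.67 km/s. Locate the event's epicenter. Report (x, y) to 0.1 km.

-43.7 km east, -35.7 km north

Distance from S−P lag: d = Δt · v_P v_S / (v_P − v_S) = Δt · (5.65·3.67)/(5.65−3.67) ≈ 10.4725·Δt.
So d_DUG = 95.58, d_LON = 59.02, d_COR = 81.53 km.
Circle about each station: (x + 64.0)² + (y − 57.7)² = 95.58²; (x + 67.3)² + (y − 18.4)² = 59.02²; (x − 37.8)² + (y + 33.7)² = 81.53².
Subtracting the DUG equation from the LON and COR equations removes the quadratic terms:
-6.6 x − 78.6 y = 3094.74
203.6 x − 182.8 y = -2372.36
Solving the 2×2 system: x ≈ -43.7, y ≈ -35.7 km.
Check against DUG (with the unrounded x, y): √((x + 64.0)²+(y − 57.7)²) = 95.58 ≈ 95.58 km. ✓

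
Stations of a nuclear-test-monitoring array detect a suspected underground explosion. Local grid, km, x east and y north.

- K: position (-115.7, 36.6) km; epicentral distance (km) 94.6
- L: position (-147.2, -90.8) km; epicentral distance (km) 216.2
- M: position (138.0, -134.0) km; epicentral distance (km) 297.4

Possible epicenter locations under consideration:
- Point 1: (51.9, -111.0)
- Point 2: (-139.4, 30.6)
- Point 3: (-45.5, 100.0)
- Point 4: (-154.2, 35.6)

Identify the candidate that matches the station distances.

Point 3

For each candidate, compare |candidate − station| to the reported distance:
Point 1: residuals K 128.7, L 16.1, M 208.3 → max 208.3 km
Point 2: residuals K 70.2, L 94.5, M 25.2 → max 94.5 km
Point 3: residuals K 0.0, L 0.0, M 0.0 → max 0.0 km
Point 4: residuals K 56.1, L 89.6, M 40.5 → max 89.6 km
Only Point 3 has all residuals ≈ 0.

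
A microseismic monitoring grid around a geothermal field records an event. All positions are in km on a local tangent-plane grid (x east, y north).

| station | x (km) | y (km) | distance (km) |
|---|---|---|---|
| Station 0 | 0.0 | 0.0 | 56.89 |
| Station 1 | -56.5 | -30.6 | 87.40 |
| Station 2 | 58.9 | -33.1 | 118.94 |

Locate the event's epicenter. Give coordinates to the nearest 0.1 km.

-25.2 km east, 51.0 km north

Circle about each station: x² + y² = 56.89²; (x + 56.5)² + (y + 30.6)² = 87.40²; (x − 58.9)² + (y + 33.1)² = 118.94².
Subtracting the Station 0 equation from the Station 1 and Station 2 equations removes the quadratic terms:
-113.0 x − 61.2 y = -273.68
117.8 x − 66.2 y = -6345.43
Solving the 2×2 system: x ≈ -25.2, y ≈ 51.0 km.
Check against Station 0 (with the unrounded x, y): √(x²+y²) = 56.89 ≈ 56.89 km. ✓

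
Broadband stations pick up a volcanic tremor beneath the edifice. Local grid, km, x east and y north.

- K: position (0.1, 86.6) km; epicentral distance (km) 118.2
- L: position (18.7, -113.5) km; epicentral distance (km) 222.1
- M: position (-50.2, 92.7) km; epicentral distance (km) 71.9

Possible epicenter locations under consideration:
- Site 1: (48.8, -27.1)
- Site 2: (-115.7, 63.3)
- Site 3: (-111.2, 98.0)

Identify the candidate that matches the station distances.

Site 2

For each candidate, compare |candidate − station| to the reported distance:
Site 1: residuals K 5.5, L 130.6, M 83.5 → max 130.6 km
Site 2: residuals K 0.1, L 0.0, M 0.1 → max 0.1 km
Site 3: residuals K 6.3, L 26.1, M 10.7 → max 26.1 km
Only Site 2 has all residuals ≈ 0.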